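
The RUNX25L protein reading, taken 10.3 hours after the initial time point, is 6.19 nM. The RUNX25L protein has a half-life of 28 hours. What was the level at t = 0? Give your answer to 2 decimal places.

7.99 nM

Number of half-lives elapsed: n = 10.3/28 ≈ 0.36786.
A₀ = A × 2^n = 6.19 × 2^0.36786 = 6.19 × 1.2904 ≈ 7.9878 nM.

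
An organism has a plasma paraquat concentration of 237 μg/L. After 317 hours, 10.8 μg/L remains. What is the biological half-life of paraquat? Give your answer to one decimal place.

71.1 hours

A/A₀ = 10.8/237 ≈ 0.04557.
n = log₂(21.944) ≈ 4.4558 half-lives elapsed in 317 hours.
t½ = 317/4.4558 ≈ 71.143 hours.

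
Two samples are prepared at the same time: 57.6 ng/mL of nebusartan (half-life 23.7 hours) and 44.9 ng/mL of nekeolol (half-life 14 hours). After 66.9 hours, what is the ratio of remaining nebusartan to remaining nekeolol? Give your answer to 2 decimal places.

4.98

nebusartan: 57.6 × (1/2)^(66.9/23.7) = 57.6 × (1/2)^2.8228 ≈ 8.141 ng/mL.
nekeolol: 44.9 × (1/2)^(66.9/14) = 44.9 × (1/2)^4.7786 ≈ 1.6359 ng/mL.
Ratio ≈ 8.141 / 1.6359 ≈ 4.9765.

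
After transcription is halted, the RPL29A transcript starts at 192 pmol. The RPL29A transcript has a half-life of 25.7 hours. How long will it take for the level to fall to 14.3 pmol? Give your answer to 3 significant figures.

96.3 hours

Fraction remaining = 14.3/192 ≈ 0.074479.
n = log₂(192/14.3) = ln(13.427)/ln 2 ≈ 3.747 half-lives.
t = n × t½ = 3.747 × 25.7 ≈ 96.298 hours.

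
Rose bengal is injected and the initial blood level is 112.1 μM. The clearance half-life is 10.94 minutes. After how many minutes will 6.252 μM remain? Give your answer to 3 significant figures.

Fraction remaining = 6.252/112.1 ≈ 0.055772.
n = log₂(112.1/6.252) = ln(17.93)/ln 2 ≈ 4.1643 half-lives.
t = n × t½ = 4.1643 × 10.94 ≈ 45.558 minutes.

45.6 minutes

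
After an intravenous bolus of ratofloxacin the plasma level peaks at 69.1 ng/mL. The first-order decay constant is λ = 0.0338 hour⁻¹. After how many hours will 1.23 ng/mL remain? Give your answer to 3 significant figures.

t½ = ln 2 / λ = 0.69315 / 0.0338 ≈ 20.507 hours.
Fraction remaining = 1.23/69.1 ≈ 0.0178.
n = log₂(69.1/1.23) = ln(56.179)/ln 2 ≈ 5.812 half-lives.
t = n × t½ = 5.812 × 20.507 ≈ 119.19 hours.

119 hours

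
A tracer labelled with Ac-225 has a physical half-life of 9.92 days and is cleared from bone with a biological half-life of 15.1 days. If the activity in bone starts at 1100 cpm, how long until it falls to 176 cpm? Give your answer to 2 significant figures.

1/t_eff = 1/t_phys + 1/t_biol = 1/9.92 + 1/15.1 = 0.16703 per day.
t_eff = 9.92 × 15.1 / (9.92 + 15.1) ≈ 5.9869 days.
n = log₂(1100/176) ≈ 2.6439; t = 2.6439 × 5.9869 ≈ 15.828 days.

16 days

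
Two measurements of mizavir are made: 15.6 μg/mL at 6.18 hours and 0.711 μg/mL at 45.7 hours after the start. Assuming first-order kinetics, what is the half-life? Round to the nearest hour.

9 hours

Over Δt = 45.7 − 6.18 = 39.52 hours, the level fell by a factor of 15.6/0.711 ≈ 21.941.
n = log₂(21.941) ≈ 4.4556 half-lives, so t½ = 39.52/4.4556 ≈ 8.8698 hours.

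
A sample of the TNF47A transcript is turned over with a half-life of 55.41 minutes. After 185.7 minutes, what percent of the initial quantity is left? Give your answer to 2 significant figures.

n = 185.7/55.41 ≈ 3.3514 half-lives.
Fraction remaining = (1/2)^3.3514 ≈ 0.097979, i.e. 9.7979%.

9.8%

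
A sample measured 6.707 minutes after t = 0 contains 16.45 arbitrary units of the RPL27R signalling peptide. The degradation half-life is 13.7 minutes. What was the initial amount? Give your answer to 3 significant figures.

Number of half-lives elapsed: n = 6.707/13.7 ≈ 0.48956.
A₀ = A × 2^n = 16.45 × 2^0.48956 = 16.45 × 1.404 ≈ 23.096 arbitrary units.

23.1 arbitrary units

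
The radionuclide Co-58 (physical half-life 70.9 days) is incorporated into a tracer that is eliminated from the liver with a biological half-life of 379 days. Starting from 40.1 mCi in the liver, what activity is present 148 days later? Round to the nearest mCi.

1/t_eff = 1/t_phys + 1/t_biol = 1/70.9 + 1/379 = 0.016743 per day.
t_eff = 70.9 × 379 / (70.9 + 379) ≈ 59.727 days.
Remaining = 40.1 × (1/2)^(148/59.727) = 40.1 × (1/2)^2.4779 ≈ 7.1979 mCi.

7 mCi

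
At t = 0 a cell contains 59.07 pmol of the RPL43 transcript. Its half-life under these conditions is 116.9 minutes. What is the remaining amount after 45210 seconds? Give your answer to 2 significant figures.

0.68 pmol

Convert the elapsed time: 45210 seconds = 753.5 minutes.
Number of half-lives: n = 753.5/116.9 ≈ 6.4457.
Remaining = 59.07 × (1/2)^6.4457 = 59.07 × 0.011472 ≈ 0.67768 pmol.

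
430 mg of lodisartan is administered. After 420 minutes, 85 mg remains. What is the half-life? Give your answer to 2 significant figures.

180 minutes

A/A₀ = 85/430 ≈ 0.19767.
n = log₂(5.0588) ≈ 2.3388 half-lives elapsed in 420 minutes.
t½ = 420/2.3388 ≈ 179.58 minutes.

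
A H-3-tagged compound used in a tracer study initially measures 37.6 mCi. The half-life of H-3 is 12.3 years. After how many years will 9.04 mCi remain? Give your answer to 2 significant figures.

25 years

Fraction remaining = 9.04/37.6 ≈ 0.24043.
n = log₂(37.6/9.04) = ln(4.1593)/ln 2 ≈ 2.0563 half-lives.
t = n × t½ = 2.0563 × 12.3 ≈ 25.293 years.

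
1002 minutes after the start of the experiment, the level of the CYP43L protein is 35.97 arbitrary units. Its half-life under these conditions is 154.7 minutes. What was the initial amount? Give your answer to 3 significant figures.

Number of half-lives elapsed: n = 1002/154.7 ≈ 6.4771.
A₀ = A × 2^n = 35.97 × 2^6.4771 = 35.97 × 89.081 ≈ 3204.3 arbitrary units.

3200 arbitrary units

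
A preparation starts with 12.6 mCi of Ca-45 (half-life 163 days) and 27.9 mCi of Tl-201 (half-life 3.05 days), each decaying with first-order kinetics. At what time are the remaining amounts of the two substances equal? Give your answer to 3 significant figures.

Set 12.6·(1/2)^(t/163) = 27.9·(1/2)^(t/3.05).
Taking log₂: log₂(12.6/27.9) = t·(1/163 − 1/3.05).
log₂(0.45161) = -1.1468; 1/163 − 1/3.05 = -0.32173.
t = -1.1468 / -0.32173 ≈ 3.5646 days.

3.56 days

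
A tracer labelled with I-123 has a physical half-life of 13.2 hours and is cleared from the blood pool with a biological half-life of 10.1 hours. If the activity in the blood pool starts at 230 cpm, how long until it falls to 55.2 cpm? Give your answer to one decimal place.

11.8 hours

1/t_eff = 1/t_phys + 1/t_biol = 1/13.2 + 1/10.1 = 0.17477 per hour.
t_eff = 13.2 × 10.1 / (13.2 + 10.1) ≈ 5.7219 hours.
n = log₂(230/55.2) ≈ 2.0589; t = 2.0589 × 5.7219 ≈ 11.781 hours.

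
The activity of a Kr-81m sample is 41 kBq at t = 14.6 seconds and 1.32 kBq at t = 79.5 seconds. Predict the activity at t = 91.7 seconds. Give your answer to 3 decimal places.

0.692 kBq

Over Δt = 79.5 − 14.6 = 64.9 seconds, the level fell by a factor of 41/1.32 ≈ 31.061.
n = log₂(31.061) ≈ 4.957 half-lives, so t½ = 64.9/4.957 ≈ 13.093 seconds.
From t = 79.5 to t = 91.7: 1.32 × (1/2)^((91.7−79.5)/13.093) ≈ 0.69194 kBq.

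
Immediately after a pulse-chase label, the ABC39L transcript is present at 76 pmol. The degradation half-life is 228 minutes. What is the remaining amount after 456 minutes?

19 pmol

Elapsed time is 2 half-lives (456/228).
Each half-life halves the amount: 76 × (1/2)^2 = 76/4 = 19 pmol.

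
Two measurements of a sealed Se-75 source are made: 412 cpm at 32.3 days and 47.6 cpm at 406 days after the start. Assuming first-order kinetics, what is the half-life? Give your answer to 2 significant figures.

Over Δt = 406 − 32.3 = 373.7 days, the level fell by a factor of 412/47.6 ≈ 8.6555.
n = log₂(8.6555) ≈ 3.1136 half-lives, so t½ = 373.7/3.1136 ≈ 120.02 days.

120 days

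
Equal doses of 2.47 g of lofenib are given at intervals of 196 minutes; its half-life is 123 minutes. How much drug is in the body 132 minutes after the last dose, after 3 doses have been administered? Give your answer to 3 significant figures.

The 3 doses were given 524, 328, 132 minutes ago.
Total = 2.47·(1/2)^(524/123) + 2.47·(1/2)^(328/123) + 2.47·(1/2)^(132/123)
      = 0.1289 + 0.389 + 1.1739 ≈ 1.6918 g.

1.69 g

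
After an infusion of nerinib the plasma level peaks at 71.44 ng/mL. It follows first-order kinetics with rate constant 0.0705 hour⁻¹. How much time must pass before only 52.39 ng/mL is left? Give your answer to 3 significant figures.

t½ = ln 2 / λ = 0.69315 / 0.0705 ≈ 9.8319 hours.
Fraction remaining = 52.39/71.44 ≈ 0.73334.
n = log₂(71.44/52.39) = ln(1.3636)/ln 2 ≈ 0.44744 half-lives.
t = n × t½ = 0.44744 × 9.8319 ≈ 4.3992 hours.

4.40 hours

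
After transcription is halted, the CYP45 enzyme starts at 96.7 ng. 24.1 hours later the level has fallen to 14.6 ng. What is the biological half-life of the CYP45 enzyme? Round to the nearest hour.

9 hours

A/A₀ = 14.6/96.7 ≈ 0.15098.
n = log₂(6.6233) ≈ 2.7275 half-lives elapsed in 24.1 hours.
t½ = 24.1/2.7275 ≈ 8.8358 hours.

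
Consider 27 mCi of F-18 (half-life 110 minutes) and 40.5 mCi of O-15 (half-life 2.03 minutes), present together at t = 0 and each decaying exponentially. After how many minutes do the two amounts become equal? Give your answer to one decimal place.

Set 27·(1/2)^(t/110) = 40.5·(1/2)^(t/2.03).
Taking log₂: log₂(27/40.5) = t·(1/110 − 1/2.03).
log₂(0.66667) = -0.58496; 1/110 − 1/2.03 = -0.48352.
t = -0.58496 / -0.48352 ≈ 1.2098 minutes.

1.2 minutes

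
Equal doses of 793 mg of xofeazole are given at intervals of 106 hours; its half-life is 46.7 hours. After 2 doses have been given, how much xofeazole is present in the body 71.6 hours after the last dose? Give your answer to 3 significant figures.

331 mg

The 2 doses were given 177.6, 71.6 hours ago.
Total = 793·(1/2)^(177.6/46.7) + 793·(1/2)^(71.6/46.7)
      = 56.814 + 273.99 ≈ 330.81 mg.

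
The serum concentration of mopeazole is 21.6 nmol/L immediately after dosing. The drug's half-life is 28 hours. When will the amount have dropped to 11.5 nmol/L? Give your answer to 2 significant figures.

25 hours

Fraction remaining = 11.5/21.6 ≈ 0.53241.
n = log₂(21.6/11.5) = ln(1.8783)/ln 2 ≈ 0.9094 half-lives.
t = n × t½ = 0.9094 × 28 ≈ 25.463 hours.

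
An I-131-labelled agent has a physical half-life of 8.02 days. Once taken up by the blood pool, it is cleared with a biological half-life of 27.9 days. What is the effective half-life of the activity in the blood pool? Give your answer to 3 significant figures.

1/t_eff = 1/t_phys + 1/t_biol = 1/8.02 + 1/27.9 = 0.16053 per day.
t_eff = 8.02 × 27.9 / (8.02 + 27.9) ≈ 6.2293 days.

6.23 days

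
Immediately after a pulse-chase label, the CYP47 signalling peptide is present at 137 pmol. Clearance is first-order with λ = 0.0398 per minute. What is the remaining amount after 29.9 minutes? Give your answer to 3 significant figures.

41.7 pmol

t½ = ln 2 / λ = 0.69315 / 0.0398 ≈ 17.416 minutes.
Number of half-lives: n = 29.9/17.416 ≈ 1.7168.
Remaining = 137 × (1/2)^1.7168 = 137 × 0.30422 ≈ 41.677 pmol.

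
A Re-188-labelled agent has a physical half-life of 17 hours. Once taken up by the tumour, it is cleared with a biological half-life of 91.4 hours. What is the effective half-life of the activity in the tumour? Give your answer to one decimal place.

14.3 hours

1/t_eff = 1/t_phys + 1/t_biol = 1/17 + 1/91.4 = 0.069764 per hour.
t_eff = 17 × 91.4 / (17 + 91.4) ≈ 14.334 hours.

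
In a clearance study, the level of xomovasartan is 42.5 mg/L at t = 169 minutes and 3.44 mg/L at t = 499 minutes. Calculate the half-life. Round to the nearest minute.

Over Δt = 499 − 169 = 330 minutes, the level fell by a factor of 42.5/3.44 ≈ 12.355.
n = log₂(12.355) ≈ 3.627 half-lives, so t½ = 330/3.627 ≈ 90.985 minutes.

91 minutes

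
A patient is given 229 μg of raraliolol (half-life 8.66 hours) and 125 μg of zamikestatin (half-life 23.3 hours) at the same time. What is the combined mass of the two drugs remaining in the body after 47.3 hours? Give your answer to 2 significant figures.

36 μg

raraliolol: 229 × (1/2)^(47.3/8.66) = 229 × (1/2)^5.4619 ≈ 5.1957 μg.
zamikestatin: 125 × (1/2)^(47.3/23.3) = 125 × (1/2)^2.03 ≈ 30.606 μg.
Total = 5.1957 + 30.606 ≈ 35.802 μg.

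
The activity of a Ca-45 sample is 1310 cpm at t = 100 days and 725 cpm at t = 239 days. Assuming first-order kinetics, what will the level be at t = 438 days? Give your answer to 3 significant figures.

311 cpm

Over Δt = 239 − 100 = 139 days, the level fell by a factor of 1310/725 ≈ 1.8069.
n = log₂(1.8069) ≈ 0.85351 half-lives, so t½ = 139/0.85351 ≈ 162.86 days.
From t = 239 to t = 438: 725 × (1/2)^((438−239)/162.86) ≈ 310.81 cpm.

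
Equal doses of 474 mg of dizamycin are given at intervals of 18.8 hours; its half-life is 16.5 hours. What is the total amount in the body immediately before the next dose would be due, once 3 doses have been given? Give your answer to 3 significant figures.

357 mg

The 3 doses were given 56.4, 37.6, 18.8 hours ago.
Total = 474·(1/2)^(56.4/16.5) + 474·(1/2)^(37.6/16.5) + 474·(1/2)^(18.8/16.5)
      = 44.341 + 97.678 + 215.17 ≈ 357.19 mg.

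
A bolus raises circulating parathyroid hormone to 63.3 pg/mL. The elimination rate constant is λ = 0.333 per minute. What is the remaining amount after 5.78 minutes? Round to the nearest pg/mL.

t½ = ln 2 / λ = 0.69315 / 0.333 ≈ 2.0815 minutes.
Number of half-lives: n = 5.78/2.0815 ≈ 2.7768.
Remaining = 63.3 × (1/2)^2.7768 = 63.3 × 0.14591 ≈ 9.2363 pg/mL.

9 pg/mL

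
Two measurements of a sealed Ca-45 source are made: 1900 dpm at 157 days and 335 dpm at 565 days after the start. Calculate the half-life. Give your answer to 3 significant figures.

Over Δt = 565 − 157 = 408 days, the level fell by a factor of 1900/335 ≈ 5.6716.
n = log₂(5.6716) ≈ 2.5038 half-lives, so t½ = 408/2.5038 ≈ 162.95 days.

163 days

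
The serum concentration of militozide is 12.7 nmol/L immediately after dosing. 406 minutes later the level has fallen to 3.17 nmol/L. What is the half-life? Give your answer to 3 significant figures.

203 minutes

A/A₀ = 3.17/12.7 ≈ 0.24961.
n = log₂(4.0063) ≈ 2.0023 half-lives elapsed in 406 minutes.
t½ = 406/2.0023 ≈ 202.77 minutes.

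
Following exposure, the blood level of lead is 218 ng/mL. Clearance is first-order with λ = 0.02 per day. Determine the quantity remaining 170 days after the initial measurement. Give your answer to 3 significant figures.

t½ = ln 2 / λ = 0.69315 / 0.02 ≈ 34.657 days.
Number of half-lives: n = 170/34.657 ≈ 4.9052.
Remaining = 218 × (1/2)^4.9052 = 218 × 0.033373 ≈ 7.2754 ng/mL.

7.28 ng/mL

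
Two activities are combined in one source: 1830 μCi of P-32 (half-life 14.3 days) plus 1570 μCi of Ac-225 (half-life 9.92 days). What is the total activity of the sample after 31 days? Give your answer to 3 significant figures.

P-32: 1830 × (1/2)^(31/14.3) = 1830 × (1/2)^2.1678 ≈ 407.26 μCi.
Ac-225: 1570 × (1/2)^(31/9.92) = 1570 × (1/2)^3.125 ≈ 179.96 μCi.
Total = 407.26 + 179.96 ≈ 587.22 μCi.

587 μCi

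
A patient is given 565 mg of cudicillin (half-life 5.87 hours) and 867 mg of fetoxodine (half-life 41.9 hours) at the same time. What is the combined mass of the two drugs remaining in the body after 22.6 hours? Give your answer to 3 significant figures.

cudicillin: 565 × (1/2)^(22.6/5.87) = 565 × (1/2)^3.8501 ≈ 39.179 mg.
fetoxodine: 867 × (1/2)^(22.6/41.9) = 867 × (1/2)^0.53938 ≈ 596.55 mg.
Total = 39.179 + 596.55 ≈ 635.73 mg.

636 mg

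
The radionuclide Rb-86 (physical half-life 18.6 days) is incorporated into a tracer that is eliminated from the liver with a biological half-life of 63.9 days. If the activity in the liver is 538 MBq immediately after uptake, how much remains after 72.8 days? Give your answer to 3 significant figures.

1/t_eff = 1/t_phys + 1/t_biol = 1/18.6 + 1/63.9 = 0.069413 per day.
t_eff = 18.6 × 63.9 / (18.6 + 63.9) ≈ 14.407 days.
Remaining = 538 × (1/2)^(72.8/14.407) = 538 × (1/2)^5.0533 ≈ 16.203 MBq.

16.2 MBq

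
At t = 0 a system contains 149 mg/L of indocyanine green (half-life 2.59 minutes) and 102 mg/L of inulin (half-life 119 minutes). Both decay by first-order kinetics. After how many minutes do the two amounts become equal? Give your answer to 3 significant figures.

Set 149·(1/2)^(t/2.59) = 102·(1/2)^(t/119).
Taking log₂: log₂(149/102) = t·(1/2.59 − 1/119).
log₂(1.4608) = 0.54674; 1/2.59 − 1/119 = 0.3777.
t = 0.54674 / 0.3777 ≈ 1.4476 minutes.

1.45 minutes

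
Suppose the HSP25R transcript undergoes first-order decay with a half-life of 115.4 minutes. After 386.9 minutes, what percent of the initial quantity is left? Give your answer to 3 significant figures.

n = 386.9/115.4 ≈ 3.3527 half-lives.
Fraction remaining = (1/2)^3.3527 ≈ 0.097891, i.e. 9.7891%.

9.79%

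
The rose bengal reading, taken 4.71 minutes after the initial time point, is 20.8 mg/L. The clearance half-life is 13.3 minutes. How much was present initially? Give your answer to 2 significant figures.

Number of half-lives elapsed: n = 4.71/13.3 ≈ 0.35414.
A₀ = A × 2^n = 20.8 × 2^0.35414 = 20.8 × 1.2782 ≈ 26.587 mg/L.

27 mg/L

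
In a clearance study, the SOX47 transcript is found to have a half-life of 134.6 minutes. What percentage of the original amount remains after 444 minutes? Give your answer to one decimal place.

n = 444/134.6 ≈ 3.2987 half-lives.
Fraction remaining = (1/2)^3.2987 ≈ 0.10163, i.e. 10.163%.

10.2%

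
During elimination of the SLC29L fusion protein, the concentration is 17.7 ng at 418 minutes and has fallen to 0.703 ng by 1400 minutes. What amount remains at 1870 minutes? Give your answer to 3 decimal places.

Over Δt = 1400 − 418 = 982 minutes, the level fell by a factor of 17.7/0.703 ≈ 25.178.
n = log₂(25.178) ≈ 4.6541 half-lives, so t½ = 982/4.6541 ≈ 211 minutes.
From t = 1400 to t = 1870: 0.703 × (1/2)^((1870−1400)/211) ≈ 0.15011 ng.

0.150 ng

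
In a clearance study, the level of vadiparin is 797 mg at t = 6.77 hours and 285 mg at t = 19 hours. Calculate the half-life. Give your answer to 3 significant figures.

8.24 hours

Over Δt = 19 − 6.77 = 12.23 hours, the level fell by a factor of 797/285 ≈ 2.7965.
n = log₂(2.7965) ≈ 1.4836 half-lives, so t½ = 12.23/1.4836 ≈ 8.2434 hours.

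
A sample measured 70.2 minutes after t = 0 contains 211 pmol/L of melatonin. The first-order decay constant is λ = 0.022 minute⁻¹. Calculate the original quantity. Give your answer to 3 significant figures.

t½ = ln 2 / λ = 0.69315 / 0.022 ≈ 31.507 minutes.
Number of half-lives elapsed: n = 70.2/31.507 ≈ 2.2281.
A₀ = A × 2^n = 211 × 2^2.2281 = 211 × 4.6852 ≈ 988.57 pmol/L.

989 pmol/L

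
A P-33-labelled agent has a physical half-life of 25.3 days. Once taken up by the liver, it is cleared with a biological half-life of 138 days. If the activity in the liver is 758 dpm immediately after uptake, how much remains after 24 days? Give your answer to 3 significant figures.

348 dpm

1/t_eff = 1/t_phys + 1/t_biol = 1/25.3 + 1/138 = 0.046772 per day.
t_eff = 25.3 × 138 / (25.3 + 138) ≈ 21.38 days.
Remaining = 758 × (1/2)^(24/21.38) = 758 × (1/2)^1.1225 ≈ 348.14 dpm.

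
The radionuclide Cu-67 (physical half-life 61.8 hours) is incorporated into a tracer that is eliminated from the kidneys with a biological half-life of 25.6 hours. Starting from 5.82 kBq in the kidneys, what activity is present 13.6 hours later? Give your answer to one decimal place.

3.5 kBq

1/t_eff = 1/t_phys + 1/t_biol = 1/61.8 + 1/25.6 = 0.055244 per hour.
t_eff = 61.8 × 25.6 / (61.8 + 25.6) ≈ 18.102 hours.
Remaining = 5.82 × (1/2)^(13.6/18.102) = 5.82 × (1/2)^0.75131 ≈ 3.4574 kBq.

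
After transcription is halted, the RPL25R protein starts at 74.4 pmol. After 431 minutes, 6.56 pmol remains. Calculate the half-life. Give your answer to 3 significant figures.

A/A₀ = 6.56/74.4 ≈ 0.088172.
n = log₂(11.341) ≈ 3.5035 half-lives elapsed in 431 minutes.
t½ = 431/3.5035 ≈ 123.02 minutes.

123 minutes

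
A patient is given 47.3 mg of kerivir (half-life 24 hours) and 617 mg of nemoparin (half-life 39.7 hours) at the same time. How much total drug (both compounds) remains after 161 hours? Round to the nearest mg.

kerivir: 47.3 × (1/2)^(161/24) = 47.3 × (1/2)^6.7083 ≈ 0.45233 mg.
nemoparin: 617 × (1/2)^(161/39.7) = 617 × (1/2)^4.0554 ≈ 37.109 mg.
Total = 0.45233 + 37.109 ≈ 37.562 mg.

38 mg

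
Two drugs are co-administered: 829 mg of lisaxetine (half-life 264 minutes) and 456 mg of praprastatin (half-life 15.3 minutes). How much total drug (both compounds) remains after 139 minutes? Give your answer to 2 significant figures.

lisaxetine: 829 × (1/2)^(139/264) = 829 × (1/2)^0.52652 ≈ 575.52 mg.
praprastatin: 456 × (1/2)^(139/15.3) = 456 × (1/2)^9.085 ≈ 0.83969 mg.
Total = 575.52 + 0.83969 ≈ 576.36 mg.

580 mg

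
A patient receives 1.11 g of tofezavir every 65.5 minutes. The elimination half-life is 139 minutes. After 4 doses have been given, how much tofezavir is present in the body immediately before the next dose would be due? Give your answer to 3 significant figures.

The 4 doses were given 262, 196.5, 131, 65.5 minutes ago.
Total = 1.11·(1/2)^(262/139) + 1.11·(1/2)^(196.5/139) + 1.11·(1/2)^(131/139) + 1.11·(1/2)^(65.5/139)
      = 0.30055 + 0.41665 + 0.57759 + 0.8007 ≈ 2.0955 g.

2.10 g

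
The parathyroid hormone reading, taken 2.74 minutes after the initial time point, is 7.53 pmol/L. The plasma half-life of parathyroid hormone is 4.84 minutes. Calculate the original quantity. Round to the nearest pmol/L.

11 pmol/L

Number of half-lives elapsed: n = 2.74/4.84 ≈ 0.56612.
A₀ = A × 2^n = 7.53 × 2^0.56612 = 7.53 × 1.4805 ≈ 11.148 pmol/L.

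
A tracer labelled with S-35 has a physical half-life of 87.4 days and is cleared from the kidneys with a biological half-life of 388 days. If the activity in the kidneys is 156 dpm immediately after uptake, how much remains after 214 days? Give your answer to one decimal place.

1/t_eff = 1/t_phys + 1/t_biol = 1/87.4 + 1/388 = 0.014019 per day.
t_eff = 87.4 × 388 / (87.4 + 388) ≈ 71.332 days.
Remaining = 156 × (1/2)^(214/71.332) = 156 × (1/2)^3.0001 ≈ 19.499 dpm.

19.5 dpm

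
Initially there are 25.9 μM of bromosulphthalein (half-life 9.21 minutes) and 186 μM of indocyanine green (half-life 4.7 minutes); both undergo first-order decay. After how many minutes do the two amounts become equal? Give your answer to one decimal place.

Set 25.9·(1/2)^(t/9.21) = 186·(1/2)^(t/4.7).
Taking log₂: log₂(25.9/186) = t·(1/9.21 − 1/4.7).
log₂(0.13925) = -2.8443; 1/9.21 − 1/4.7 = -0.10419.
t = -2.8443 / -0.10419 ≈ 27.299 minutes.

27.3 minutes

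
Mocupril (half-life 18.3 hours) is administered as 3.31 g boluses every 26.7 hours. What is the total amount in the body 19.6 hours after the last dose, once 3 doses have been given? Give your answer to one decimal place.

The 3 doses were given 73, 46.3, 19.6 hours ago.
Total = 3.31·(1/2)^(73/18.3) + 3.31·(1/2)^(46.3/18.3) + 3.31·(1/2)^(19.6/18.3)
      = 0.20845 + 0.57307 + 1.5755 ≈ 2.357 g.

2.4 g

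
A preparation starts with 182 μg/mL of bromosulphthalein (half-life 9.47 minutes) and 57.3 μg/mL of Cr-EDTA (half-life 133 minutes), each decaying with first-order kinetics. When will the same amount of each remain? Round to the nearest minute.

17 minutes

Set 182·(1/2)^(t/9.47) = 57.3·(1/2)^(t/133).
Taking log₂: log₂(182/57.3) = t·(1/9.47 − 1/133).
log₂(3.1763) = 1.6673; 1/9.47 − 1/133 = 0.098078.
t = 1.6673 / 0.098078 ≈ 17 minutes.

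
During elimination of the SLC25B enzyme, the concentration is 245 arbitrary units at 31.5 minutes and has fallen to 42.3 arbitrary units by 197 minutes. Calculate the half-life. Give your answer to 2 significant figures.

Over Δt = 197 − 31.5 = 165.5 minutes, the level fell by a factor of 245/42.3 ≈ 5.792.
n = log₂(5.792) ≈ 2.5341 half-lives, so t½ = 165.5/2.5341 ≈ 65.31 minutes.

65 minutes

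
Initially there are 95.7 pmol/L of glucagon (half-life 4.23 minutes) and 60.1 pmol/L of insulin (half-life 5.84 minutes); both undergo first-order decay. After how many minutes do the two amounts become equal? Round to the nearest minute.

Set 95.7·(1/2)^(t/4.23) = 60.1·(1/2)^(t/5.84).
Taking log₂: log₂(95.7/60.1) = t·(1/4.23 − 1/5.84).
log₂(1.5923) = 0.67115; 1/4.23 − 1/5.84 = 0.065174.
t = 0.67115 / 0.065174 ≈ 10.298 minutes.

10 minutes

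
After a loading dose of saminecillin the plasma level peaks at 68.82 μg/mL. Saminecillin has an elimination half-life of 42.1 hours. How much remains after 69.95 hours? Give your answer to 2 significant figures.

22 μg/mL

Number of half-lives: n = 69.95/42.1 ≈ 1.6615.
Remaining = 68.82 × (1/2)^1.6615 = 68.82 × 0.31611 ≈ 21.754 μg/mL.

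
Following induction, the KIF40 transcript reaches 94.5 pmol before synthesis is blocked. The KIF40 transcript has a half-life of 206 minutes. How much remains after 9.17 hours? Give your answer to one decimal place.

Convert the elapsed time: 9.17 hours = 550.2 minutes.
Number of half-lives: n = 550.2/206 ≈ 2.6709.
Remaining = 94.5 × (1/2)^2.6709 = 94.5 × 0.15703 ≈ 14.839 pmol.

14.8 pmol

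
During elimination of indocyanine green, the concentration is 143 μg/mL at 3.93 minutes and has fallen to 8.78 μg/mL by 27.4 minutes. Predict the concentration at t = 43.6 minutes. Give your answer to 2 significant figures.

Over Δt = 27.4 − 3.93 = 23.47 minutes, the level fell by a factor of 143/8.78 ≈ 16.287.
n = log₂(16.287) ≈ 4.0257 half-lives, so t½ = 23.47/4.0257 ≈ 5.8301 minutes.
From t = 27.4 to t = 43.6: 8.78 × (1/2)^((43.6−27.4)/5.8301) ≈ 1.2795 μg/mL.

1.3 μg/mL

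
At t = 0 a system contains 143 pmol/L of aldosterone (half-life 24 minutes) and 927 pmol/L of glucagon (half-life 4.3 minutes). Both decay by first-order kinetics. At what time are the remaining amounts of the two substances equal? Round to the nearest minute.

Set 143·(1/2)^(t/24) = 927·(1/2)^(t/4.3).
Taking log₂: log₂(143/927) = t·(1/24 − 1/4.3).
log₂(0.15426) = -2.6966; 1/24 − 1/4.3 = -0.19089.
t = -2.6966 / -0.19089 ≈ 14.126 minutes.

14 minutes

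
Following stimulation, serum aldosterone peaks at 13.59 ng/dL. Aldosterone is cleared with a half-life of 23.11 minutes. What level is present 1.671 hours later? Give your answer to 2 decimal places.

0.67 ng/dL

Convert the elapsed time: 1.671 hours = 100.26 minutes.
Number of half-lives: n = 100.26/23.11 ≈ 4.3384.
Remaining = 13.59 × (1/2)^4.3384 = 13.59 × 0.049433 ≈ 0.67179 ng/dL.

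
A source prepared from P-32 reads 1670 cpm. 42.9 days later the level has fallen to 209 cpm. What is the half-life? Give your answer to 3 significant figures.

14.3 days

A/A₀ = 209/1670 ≈ 0.12515.
n = log₂(7.9904) ≈ 2.9983 half-lives elapsed in 42.9 days.
t½ = 42.9/2.9983 ≈ 14.308 days.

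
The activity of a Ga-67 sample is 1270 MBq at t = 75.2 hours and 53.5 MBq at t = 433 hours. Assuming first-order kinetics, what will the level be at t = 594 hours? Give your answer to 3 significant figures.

12.9 MBq

Over Δt = 433 − 75.2 = 357.8 hours, the level fell by a factor of 1270/53.5 ≈ 23.738.
n = log₂(23.738) ≈ 4.5691 half-lives, so t½ = 357.8/4.5691 ≈ 78.308 hours.
From t = 433 to t = 594: 53.5 × (1/2)^((594−433)/78.308) ≈ 12.866 MBq.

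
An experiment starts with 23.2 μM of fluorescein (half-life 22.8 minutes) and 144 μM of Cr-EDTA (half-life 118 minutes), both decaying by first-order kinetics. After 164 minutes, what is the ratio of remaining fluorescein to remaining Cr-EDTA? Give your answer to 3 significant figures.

0.00289

fluorescein: 23.2 × (1/2)^(164/22.8) = 23.2 × (1/2)^7.193 ≈ 0.15856 μM.
Cr-EDTA: 144 × (1/2)^(164/118) = 144 × (1/2)^1.3898 ≈ 54.952 μM.
Ratio ≈ 0.15856 / 54.952 ≈ 0.0028854.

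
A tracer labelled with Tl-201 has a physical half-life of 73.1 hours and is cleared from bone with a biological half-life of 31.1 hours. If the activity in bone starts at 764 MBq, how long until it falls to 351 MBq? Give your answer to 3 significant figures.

1/t_eff = 1/t_phys + 1/t_biol = 1/73.1 + 1/31.1 = 0.045834 per hour.
t_eff = 73.1 × 31.1 / (73.1 + 31.1) ≈ 21.818 hours.
n = log₂(764/351) ≈ 1.1221; t = 1.1221 × 21.818 ≈ 24.482 hours.

24.5 hours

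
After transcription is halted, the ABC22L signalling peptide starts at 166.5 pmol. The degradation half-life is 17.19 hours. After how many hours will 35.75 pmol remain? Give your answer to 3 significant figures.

Fraction remaining = 35.75/166.5 ≈ 0.21471.
n = log₂(166.5/35.75) = ln(4.6573)/ln 2 ≈ 2.2195 half-lives.
t = n × t½ = 2.2195 × 17.19 ≈ 38.153 hours.

38.2 hours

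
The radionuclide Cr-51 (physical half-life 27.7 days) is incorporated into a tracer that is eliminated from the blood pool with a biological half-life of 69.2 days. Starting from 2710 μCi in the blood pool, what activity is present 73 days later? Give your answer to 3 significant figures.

1/t_eff = 1/t_phys + 1/t_biol = 1/27.7 + 1/69.2 = 0.050552 per day.
t_eff = 27.7 × 69.2 / (27.7 + 69.2) ≈ 19.782 days.
Remaining = 2710 × (1/2)^(73/19.782) = 2710 × (1/2)^3.6903 ≈ 209.93 μCi.

210 μCi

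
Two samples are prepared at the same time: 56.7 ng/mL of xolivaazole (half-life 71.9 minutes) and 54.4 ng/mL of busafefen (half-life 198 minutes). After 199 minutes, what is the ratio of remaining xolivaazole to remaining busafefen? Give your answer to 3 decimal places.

xolivaazole: 56.7 × (1/2)^(199/71.9) = 56.7 × (1/2)^2.7677 ≈ 8.3255 ng/mL.
busafefen: 54.4 × (1/2)^(199/198) = 54.4 × (1/2)^1.0051 ≈ 27.105 ng/mL.
Ratio ≈ 8.3255 / 27.105 ≈ 0.30716.

0.307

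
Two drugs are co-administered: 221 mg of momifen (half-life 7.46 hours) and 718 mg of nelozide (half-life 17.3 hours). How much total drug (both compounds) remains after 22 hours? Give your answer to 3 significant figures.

326 mg

momifen: 221 × (1/2)^(22/7.46) = 221 × (1/2)^2.9491 ≈ 28.618 mg.
nelozide: 718 × (1/2)^(22/17.3) = 718 × (1/2)^1.2717 ≈ 297.38 mg.
Total = 28.618 + 297.38 ≈ 326 mg.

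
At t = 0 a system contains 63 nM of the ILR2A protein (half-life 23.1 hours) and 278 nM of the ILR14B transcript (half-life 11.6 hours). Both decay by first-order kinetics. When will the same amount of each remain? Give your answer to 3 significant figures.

49.9 hours

Set 63·(1/2)^(t/23.1) = 278·(1/2)^(t/11.6).
Taking log₂: log₂(63/278) = t·(1/23.1 − 1/11.6).
log₂(0.22662) = -2.1417; 1/23.1 − 1/11.6 = -0.042917.
t = -2.1417 / -0.042917 ≈ 49.903 hours.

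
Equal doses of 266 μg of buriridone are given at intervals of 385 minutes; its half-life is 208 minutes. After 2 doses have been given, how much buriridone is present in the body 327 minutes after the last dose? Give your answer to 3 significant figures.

114 μg

The 2 doses were given 712, 327 minutes ago.
Total = 266·(1/2)^(712/208) + 266·(1/2)^(327/208)
      = 24.799 + 89.46 ≈ 114.26 μg.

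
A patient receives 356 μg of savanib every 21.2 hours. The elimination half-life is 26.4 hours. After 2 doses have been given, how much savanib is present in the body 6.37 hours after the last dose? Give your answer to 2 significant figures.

470 μg

The 2 doses were given 27.57, 6.37 hours ago.
Total = 356·(1/2)^(27.57/26.4) + 356·(1/2)^(6.37/26.4)
      = 172.62 + 301.17 ≈ 473.79 μg.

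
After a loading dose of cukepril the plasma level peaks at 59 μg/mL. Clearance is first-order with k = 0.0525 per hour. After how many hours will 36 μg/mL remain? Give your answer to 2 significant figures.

t½ = ln 2 / k = 0.69315 / 0.0525 ≈ 13.203 hours.
Fraction remaining = 36/59 ≈ 0.61017.
n = log₂(59/36) = ln(1.6389)/ln 2 ≈ 0.71272 half-lives.
t = n × t½ = 0.71272 × 13.203 ≈ 9.4099 hours.

9.4 hours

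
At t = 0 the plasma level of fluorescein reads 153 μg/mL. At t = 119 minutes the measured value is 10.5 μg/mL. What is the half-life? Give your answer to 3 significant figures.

30.8 minutes

A/A₀ = 10.5/153 ≈ 0.068627.
n = log₂(14.571) ≈ 3.8651 half-lives elapsed in 119 minutes.
t½ = 119/3.8651 ≈ 30.789 minutes.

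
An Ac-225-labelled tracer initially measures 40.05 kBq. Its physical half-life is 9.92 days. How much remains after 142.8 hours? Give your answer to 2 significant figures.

Convert the elapsed time: 142.8 hours = 5.95 days.
Number of half-lives: n = 5.95/9.92 ≈ 0.5998.
Remaining = 40.05 × (1/2)^0.5998 = 40.05 × 0.65985 ≈ 26.427 kBq.

26 kBq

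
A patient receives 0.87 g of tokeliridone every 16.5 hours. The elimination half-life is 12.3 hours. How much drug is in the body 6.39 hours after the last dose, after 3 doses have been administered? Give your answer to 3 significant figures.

The 3 doses were given 39.39, 22.89, 6.39 hours ago.
Total = 0.87·(1/2)^(39.39/12.3) + 0.87·(1/2)^(22.89/12.3) + 0.87·(1/2)^(6.39/12.3)
      = 0.094512 + 0.2395 + 0.60692 ≈ 0.94093 g.

0.941 g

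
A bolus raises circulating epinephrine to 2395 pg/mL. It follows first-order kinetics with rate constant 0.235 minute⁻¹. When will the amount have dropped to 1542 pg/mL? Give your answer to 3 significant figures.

1.87 minutes

t½ = ln 2 / λ = 0.69315 / 0.235 ≈ 2.9496 minutes.
Fraction remaining = 1542/2395 ≈ 0.64384.
n = log₂(2395/1542) = ln(1.5532)/ln 2 ≈ 0.63522 half-lives.
t = n × t½ = 0.63522 × 2.9496 ≈ 1.8736 minutes.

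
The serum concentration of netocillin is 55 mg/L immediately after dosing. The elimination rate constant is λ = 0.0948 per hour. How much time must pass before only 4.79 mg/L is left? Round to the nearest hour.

26 hours

t½ = ln 2 / λ = 0.69315 / 0.0948 ≈ 7.3117 hours.
Fraction remaining = 4.79/55 ≈ 0.087091.
n = log₂(55/4.79) = ln(11.482)/ln 2 ≈ 3.5213 half-lives.
t = n × t½ = 3.5213 × 7.3117 ≈ 25.747 hours.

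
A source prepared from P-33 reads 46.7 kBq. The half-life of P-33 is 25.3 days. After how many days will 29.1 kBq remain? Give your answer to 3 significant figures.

17.3 days

Fraction remaining = 29.1/46.7 ≈ 0.62313.
n = log₂(46.7/29.1) = ln(1.6048)/ln 2 ≈ 0.6824 half-lives.
t = n × t½ = 0.6824 × 25.3 ≈ 17.265 days.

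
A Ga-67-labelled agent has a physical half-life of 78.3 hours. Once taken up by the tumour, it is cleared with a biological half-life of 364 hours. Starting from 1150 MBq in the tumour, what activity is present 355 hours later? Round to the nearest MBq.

25 MBq

1/t_eff = 1/t_phys + 1/t_biol = 1/78.3 + 1/364 = 0.015519 per hour.
t_eff = 78.3 × 364 / (78.3 + 364) ≈ 64.439 hours.
Remaining = 1150 × (1/2)^(355/64.439) = 1150 × (1/2)^5.5091 ≈ 25.252 MBq.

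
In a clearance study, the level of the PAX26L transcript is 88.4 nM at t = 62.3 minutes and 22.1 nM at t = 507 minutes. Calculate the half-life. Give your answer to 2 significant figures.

220 minutes

Over Δt = 507 − 62.3 = 444.7 minutes, the level fell by a factor of 88.4/22.1 ≈ 4.
n = log₂(4) ≈ 2 half-lives, so t½ = 444.7/2 ≈ 222.35 minutes.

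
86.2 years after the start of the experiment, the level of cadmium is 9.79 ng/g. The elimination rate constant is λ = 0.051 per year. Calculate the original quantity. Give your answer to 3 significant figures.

794 ng/g

t½ = ln 2 / λ = 0.69315 / 0.051 ≈ 13.591 years.
Number of half-lives elapsed: n = 86.2/13.591 ≈ 6.3424.
A₀ = A × 2^n = 9.79 × 2^6.3424 = 9.79 × 81.142 ≈ 794.38 ng/g.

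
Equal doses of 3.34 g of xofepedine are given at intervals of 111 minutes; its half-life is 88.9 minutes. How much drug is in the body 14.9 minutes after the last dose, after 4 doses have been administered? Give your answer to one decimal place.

The 4 doses were given 347.9, 236.9, 125.9, 14.9 minutes ago.
Total = 3.34·(1/2)^(347.9/88.9) + 3.34·(1/2)^(236.9/88.9) + 3.34·(1/2)^(125.9/88.9) + 3.34·(1/2)^(14.9/88.9)
      = 0.22167 + 0.5267 + 1.2515 + 2.9737 ≈ 4.9735 g.

5.0 g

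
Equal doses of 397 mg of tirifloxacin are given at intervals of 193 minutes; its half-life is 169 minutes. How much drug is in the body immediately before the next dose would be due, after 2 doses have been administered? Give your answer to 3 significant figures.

The 2 doses were given 386, 193 minutes ago.
Total = 397·(1/2)^(386/169) + 397·(1/2)^(193/169)
      = 81.514 + 179.89 ≈ 261.41 mg.

261 mg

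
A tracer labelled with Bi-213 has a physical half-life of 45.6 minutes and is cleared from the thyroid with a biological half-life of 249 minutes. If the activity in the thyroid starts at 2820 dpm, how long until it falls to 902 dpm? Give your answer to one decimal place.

63.4 minutes

1/t_eff = 1/t_phys + 1/t_biol = 1/45.6 + 1/249 = 0.025946 per minute.
t_eff = 45.6 × 249 / (45.6 + 249) ≈ 38.542 minutes.
n = log₂(2820/902) ≈ 1.6445; t = 1.6445 × 38.542 ≈ 63.382 minutes.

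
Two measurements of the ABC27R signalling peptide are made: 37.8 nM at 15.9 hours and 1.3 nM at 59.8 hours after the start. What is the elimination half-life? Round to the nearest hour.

9 hours

Over Δt = 59.8 − 15.9 = 43.9 hours, the level fell by a factor of 37.8/1.3 ≈ 29.077.
n = log₂(29.077) ≈ 4.8618 half-lives, so t½ = 43.9/4.8618 ≈ 9.0296 hours.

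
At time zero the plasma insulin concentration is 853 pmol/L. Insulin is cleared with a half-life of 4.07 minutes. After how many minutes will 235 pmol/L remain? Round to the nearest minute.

8 minutes

Fraction remaining = 235/853 ≈ 0.2755.
n = log₂(853/235) = ln(3.6298)/ln 2 ≈ 1.8599 half-lives.
t = n × t½ = 1.8599 × 4.07 ≈ 7.5697 minutes.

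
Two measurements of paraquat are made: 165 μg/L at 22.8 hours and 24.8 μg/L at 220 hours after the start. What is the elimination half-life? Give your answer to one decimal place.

72.1 hours

Over Δt = 220 − 22.8 = 197.2 hours, the level fell by a factor of 165/24.8 ≈ 6.6532.
n = log₂(6.6532) ≈ 2.7341 half-lives, so t½ = 197.2/2.7341 ≈ 72.127 hours.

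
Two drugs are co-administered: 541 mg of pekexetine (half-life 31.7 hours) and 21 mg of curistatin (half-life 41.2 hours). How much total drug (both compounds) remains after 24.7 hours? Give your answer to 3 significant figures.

329 mg

pekexetine: 541 × (1/2)^(24.7/31.7) = 541 × (1/2)^0.77918 ≈ 315.24 mg.
curistatin: 21 × (1/2)^(24.7/41.2) = 21 × (1/2)^0.59951 ≈ 13.859 mg.
Total = 315.24 + 13.859 ≈ 329.1 mg.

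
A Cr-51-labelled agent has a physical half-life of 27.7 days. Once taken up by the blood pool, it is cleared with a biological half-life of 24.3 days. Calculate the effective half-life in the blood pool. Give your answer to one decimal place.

1/t_eff = 1/t_phys + 1/t_biol = 1/27.7 + 1/24.3 = 0.077253 per day.
t_eff = 27.7 × 24.3 / (27.7 + 24.3) ≈ 12.944 days.

12.9 days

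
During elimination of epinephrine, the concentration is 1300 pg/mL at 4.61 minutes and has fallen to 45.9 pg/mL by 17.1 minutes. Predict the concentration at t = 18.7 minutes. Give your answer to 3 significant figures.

29.9 pg/mL

Over Δt = 17.1 − 4.61 = 12.49 minutes, the level fell by a factor of 1300/45.9 ≈ 28.322.
n = log₂(28.322) ≈ 4.8239 half-lives, so t½ = 12.49/4.8239 ≈ 2.5892 minutes.
From t = 17.1 to t = 18.7: 45.9 × (1/2)^((18.7−17.1)/2.5892) ≈ 29.908 pg/mL.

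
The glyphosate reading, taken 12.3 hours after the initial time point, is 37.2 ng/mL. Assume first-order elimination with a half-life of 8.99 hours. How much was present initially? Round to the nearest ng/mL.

96 ng/mL

Number of half-lives elapsed: n = 12.3/8.99 ≈ 1.3682.
A₀ = A × 2^n = 37.2 × 2^1.3682 = 37.2 × 2.5815 ≈ 96.03 ng/mL.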